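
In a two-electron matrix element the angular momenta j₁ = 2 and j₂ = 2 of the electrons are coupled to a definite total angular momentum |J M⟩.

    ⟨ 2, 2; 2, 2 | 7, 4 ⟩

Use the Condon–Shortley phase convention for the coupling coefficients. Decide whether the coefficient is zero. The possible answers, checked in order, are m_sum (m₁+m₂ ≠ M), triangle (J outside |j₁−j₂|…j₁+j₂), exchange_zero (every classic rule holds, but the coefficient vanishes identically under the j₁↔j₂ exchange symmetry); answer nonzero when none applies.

m-sum: m₁+m₂ = 2+2 = 4, M = 4  ✓
triangle: need |j₁−j₂| ≤ J ≤ j₁+j₂, i.e. J ∈ [0, 4]; J = 7 is outside ✗ ⇒ coefficient is 0

triangle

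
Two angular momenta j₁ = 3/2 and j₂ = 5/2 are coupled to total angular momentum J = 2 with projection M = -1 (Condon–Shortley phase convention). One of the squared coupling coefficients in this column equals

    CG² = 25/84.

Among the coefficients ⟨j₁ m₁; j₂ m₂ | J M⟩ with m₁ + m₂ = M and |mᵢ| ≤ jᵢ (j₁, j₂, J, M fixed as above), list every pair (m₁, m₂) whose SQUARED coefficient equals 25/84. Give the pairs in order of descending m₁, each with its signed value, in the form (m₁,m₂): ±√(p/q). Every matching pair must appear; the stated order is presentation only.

(-1/2,-1/2): −√(25/84)

Admissible pairs with m₁+m₂ = M = -1: (-3/2,1/2), (-1/2,-1/2), (1/2,-3/2), (3/2,-5/2)
  (m₁,m₂)=(3/2,-5/2): CG² = 5/14, CG = +√(5/14)
  (m₁,m₂)=(1/2,-3/2): CG² = 1/42, CG = +√(1/42)
  (m₁,m₂)=(-1/2,-1/2): CG² = 25/84, CG = −√(25/84)   ← matches the target
  (m₁,m₂)=(-3/2,1/2): CG² = 9/28, CG = +√(9/28)
Pairs with CG² = 25/84: (-1/2,-1/2): −√(25/84)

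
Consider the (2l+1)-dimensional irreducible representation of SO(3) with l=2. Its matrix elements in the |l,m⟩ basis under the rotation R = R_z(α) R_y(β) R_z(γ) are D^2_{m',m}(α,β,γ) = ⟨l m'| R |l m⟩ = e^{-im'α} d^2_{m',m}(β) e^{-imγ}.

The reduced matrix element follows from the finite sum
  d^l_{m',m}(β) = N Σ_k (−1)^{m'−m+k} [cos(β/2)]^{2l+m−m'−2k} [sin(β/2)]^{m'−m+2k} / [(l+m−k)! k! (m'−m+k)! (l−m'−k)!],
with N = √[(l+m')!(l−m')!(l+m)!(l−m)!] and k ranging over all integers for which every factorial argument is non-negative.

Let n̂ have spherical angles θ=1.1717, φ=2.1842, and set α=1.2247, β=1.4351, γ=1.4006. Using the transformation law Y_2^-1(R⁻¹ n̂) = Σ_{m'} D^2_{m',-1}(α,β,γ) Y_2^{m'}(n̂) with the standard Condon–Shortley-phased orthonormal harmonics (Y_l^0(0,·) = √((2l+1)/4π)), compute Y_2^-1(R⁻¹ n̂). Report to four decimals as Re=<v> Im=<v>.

Need the full column D^2_{m',-1} for m'=−2..2 at α=1.2247, β=1.4351, γ=1.4006.
cos(β/2)=0.753419, sin(β/2)=0.657541
d^2_{-2,-1}: single k=1 term ⇒ +0.562422;  D = -0.427103-0.365926i
d^2_{-1,-1}: k∈[0..1] ⇒ +0.322215 -0.736274 = -0.414059;  D = +0.360089-0.204404i
d^2_{0,-1}: k∈[0..1] ⇒ -0.688823 +0.524663 = -0.164161;  D = -0.027805-0.161789i
d^2_{1,-1}: k∈[0..1] ⇒ +0.736274 -0.186935 = +0.549339;  D = +0.540863+0.096131i
d^2_{2,-1}: single k=0 term ⇒ -0.428385;  D = -0.213598+0.371335i
Y_2^{m'}(θ=1.1717,φ=2.1842) and Σ D·Y over m':
  (-0.4271-0.3659i)·(-0.1106+0.3087i)  (+0.3601-0.2044i)·(-0.1592-0.2262i)  (-0.0278-0.1618i)·(-0.1725+0.0000i)  (+0.5409+0.0961i)·(+0.1592-0.2262i)  (-0.2136+0.3713i)·(-0.1106-0.3087i)
Y_2^-1(R⁻¹ n̂) = +0.307571-0.194527i

Re=0.3076 Im=-0.1945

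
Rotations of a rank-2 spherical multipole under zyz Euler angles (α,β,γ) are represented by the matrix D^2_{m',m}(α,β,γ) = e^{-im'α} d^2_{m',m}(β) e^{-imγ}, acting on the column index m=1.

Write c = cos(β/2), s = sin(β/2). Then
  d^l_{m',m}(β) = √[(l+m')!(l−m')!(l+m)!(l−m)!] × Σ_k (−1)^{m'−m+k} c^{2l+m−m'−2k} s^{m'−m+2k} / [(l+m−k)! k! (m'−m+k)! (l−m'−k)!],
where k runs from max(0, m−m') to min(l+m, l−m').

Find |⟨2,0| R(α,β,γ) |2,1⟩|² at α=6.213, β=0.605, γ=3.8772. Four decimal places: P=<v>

P=0.3283

D^2_{0,1}(6.2130,0.6050,3.8772) = e^{-i·0·6.2130}·d^2_{0,1}(0.6050)·e^{-i·1·3.8772}. Compute d first:
With c≡cos(β/2)=0.954595 and s≡sin(β/2)=0.297908, N=[2·2·6·1]^{1/2}=4.898979
Admissible k: 1..2 (factorial args all ≥0)
  k=1: (−1)^0·4.8990/(2)·0.9546^3·0.2979^1 = +0.634767
  k=2: (−1)^1·4.8990/(2)·0.9546^1·0.2979^3 = -0.061821
d^2_{0,1}(0.6050) = +0.634767 -0.061821 = +0.572945
|D^2_{0,1}|² = |d^2_{0,1}(β)|² = (+0.572945)² = 0.328266 (the z-rotation phases have unit modulus)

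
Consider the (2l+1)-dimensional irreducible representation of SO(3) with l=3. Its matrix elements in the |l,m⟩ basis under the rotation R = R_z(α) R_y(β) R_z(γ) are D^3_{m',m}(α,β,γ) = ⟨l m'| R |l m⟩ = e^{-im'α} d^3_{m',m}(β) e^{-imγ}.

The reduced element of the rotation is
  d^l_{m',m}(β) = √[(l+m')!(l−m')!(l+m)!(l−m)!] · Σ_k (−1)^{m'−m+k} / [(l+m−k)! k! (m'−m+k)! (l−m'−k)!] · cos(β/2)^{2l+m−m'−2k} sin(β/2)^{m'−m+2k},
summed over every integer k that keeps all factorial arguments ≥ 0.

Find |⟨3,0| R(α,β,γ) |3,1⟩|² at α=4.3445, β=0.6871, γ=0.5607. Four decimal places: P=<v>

P=0.2982

Split into d^3_{0,1}(β=0.6871) × two z-phases.
Half-angle: c=0.941565, s=0.336832. N=√(6·6·24·2)=41.569219
The bounds max(0,m−m')=1 and min(l+m,l−m')=3 give 3 terms
  k=1: (−1)^0·41.5692/(12)·0.9416^5·0.3368^1 = +0.863485
  k=2: (−1)^1·41.5692/(4)·0.9416^3·0.3368^3 = -0.331514
  k=3: (−1)^2·41.5692/(12)·0.9416^1·0.3368^5 = +0.014142
d^3_{0,1}(0.6871) = +0.863485 -0.331514 +0.014142 = +0.546113
|D^3_{0,1}|² = |d^3_{0,1}(β)|² = (+0.546113)² = 0.298239 (the z-rotation phases have unit modulus)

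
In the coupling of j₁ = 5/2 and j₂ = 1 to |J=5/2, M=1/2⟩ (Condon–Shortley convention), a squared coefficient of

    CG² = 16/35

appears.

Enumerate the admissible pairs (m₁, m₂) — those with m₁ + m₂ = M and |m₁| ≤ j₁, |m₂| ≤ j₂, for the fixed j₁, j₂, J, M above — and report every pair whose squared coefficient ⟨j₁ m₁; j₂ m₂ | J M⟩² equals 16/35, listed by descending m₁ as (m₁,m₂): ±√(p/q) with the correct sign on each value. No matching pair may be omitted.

(3/2,-1): +√(16/35)

Admissible pairs with m₁+m₂ = M = 1/2: (-1/2,1), (1/2,0), (3/2,-1)
  (m₁,m₂)=(3/2,-1): CG² = 16/35, CG = +√(16/35)   ← matches the target
  (m₁,m₂)=(1/2,0): CG² = 1/35, CG = +√(1/35)
  (m₁,m₂)=(-1/2,1): CG² = 18/35, CG = −√(18/35)
Pairs with CG² = 16/35: (3/2,-1): +√(16/35)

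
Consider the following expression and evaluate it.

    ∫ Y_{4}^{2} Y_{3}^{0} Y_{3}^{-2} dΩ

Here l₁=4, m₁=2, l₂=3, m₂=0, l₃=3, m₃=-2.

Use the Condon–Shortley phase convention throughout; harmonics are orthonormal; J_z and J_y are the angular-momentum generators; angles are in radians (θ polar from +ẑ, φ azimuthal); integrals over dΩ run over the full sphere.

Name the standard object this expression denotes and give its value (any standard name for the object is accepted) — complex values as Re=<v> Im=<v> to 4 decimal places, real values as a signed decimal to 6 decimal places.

Gaunt coefficient, -0.044418

This is a Gaunt coefficient — the integral of a triple product of spherical harmonics over the sphere.
Rules hold: Σm=0, L=10 even, 1≤3≤7.
N = 9·7·7 = 441
Δ = 4!·4!·2!/11! = 1/34650
Racah Σ t=1..3: t=1:−1/72 t=2:+1/16 t=3:−1/72 = 5/144
⇒ 3j(4 3 3; 0 0 0)² = 2/77, sgn -1
Racah Σ t=1..2: t=1:−1/72 t=2:+1/96 = -1/288
⇒ 3j(4 3 3; 2 0 -2)² = 1/462, sgn +1
4πI² = N·(3j₀)²·(3jₘ)² = 3/121
I = -1·√(0.0247934/4π) = -0.04441841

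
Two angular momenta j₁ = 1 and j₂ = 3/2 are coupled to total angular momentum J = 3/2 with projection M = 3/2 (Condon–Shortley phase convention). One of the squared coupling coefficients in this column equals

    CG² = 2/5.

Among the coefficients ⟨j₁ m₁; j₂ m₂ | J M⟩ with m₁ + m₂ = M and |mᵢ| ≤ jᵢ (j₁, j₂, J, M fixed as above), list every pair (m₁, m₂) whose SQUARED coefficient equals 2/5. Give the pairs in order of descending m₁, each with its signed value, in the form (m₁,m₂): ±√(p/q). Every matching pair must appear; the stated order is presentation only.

Admissible pairs with m₁+m₂ = M = 3/2: (0,3/2), (1,1/2)
  (m₁,m₂)=(1,1/2): CG² = 2/5, CG = +√(2/5)   ← matches the target
  (m₁,m₂)=(0,3/2): CG² = 3/5, CG = −√(3/5)
Pairs with CG² = 2/5: (1,1/2): +√(2/5)

(1,1/2): +√(2/5)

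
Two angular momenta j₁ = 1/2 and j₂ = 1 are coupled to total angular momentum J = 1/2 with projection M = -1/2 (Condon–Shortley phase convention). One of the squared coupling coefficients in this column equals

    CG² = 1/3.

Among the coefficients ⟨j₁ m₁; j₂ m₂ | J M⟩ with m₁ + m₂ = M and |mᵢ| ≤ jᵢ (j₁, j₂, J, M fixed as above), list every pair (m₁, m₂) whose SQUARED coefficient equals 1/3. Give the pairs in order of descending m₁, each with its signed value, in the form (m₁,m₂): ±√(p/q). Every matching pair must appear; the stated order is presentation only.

Admissible pairs with m₁+m₂ = M = -1/2: (-1/2,0), (1/2,-1)
  (m₁,m₂)=(1/2,-1): CG² = 2/3, CG = +√(2/3)
  (m₁,m₂)=(-1/2,0): CG² = 1/3, CG = −√(1/3)   ← matches the target
Pairs with CG² = 1/3: (-1/2,0): −√(1/3)

(-1/2,0): −√(1/3)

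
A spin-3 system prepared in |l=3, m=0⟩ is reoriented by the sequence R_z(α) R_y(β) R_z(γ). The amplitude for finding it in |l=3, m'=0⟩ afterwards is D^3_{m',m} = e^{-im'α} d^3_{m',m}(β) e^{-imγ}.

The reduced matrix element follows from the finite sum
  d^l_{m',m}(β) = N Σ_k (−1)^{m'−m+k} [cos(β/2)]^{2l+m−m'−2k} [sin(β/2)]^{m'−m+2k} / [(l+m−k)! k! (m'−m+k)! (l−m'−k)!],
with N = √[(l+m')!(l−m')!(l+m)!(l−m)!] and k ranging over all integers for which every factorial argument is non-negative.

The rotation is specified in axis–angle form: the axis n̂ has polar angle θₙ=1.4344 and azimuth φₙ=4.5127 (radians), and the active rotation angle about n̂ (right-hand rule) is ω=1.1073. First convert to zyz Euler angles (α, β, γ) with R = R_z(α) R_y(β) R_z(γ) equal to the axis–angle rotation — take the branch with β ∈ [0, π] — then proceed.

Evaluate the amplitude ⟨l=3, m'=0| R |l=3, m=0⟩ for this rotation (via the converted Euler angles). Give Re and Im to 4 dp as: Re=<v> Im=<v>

Axis–angle → zyz. n̂ = (sinθₙcosφₙ, sinθₙsinφₙ, cosθₙ) = (-0.196522, -0.971025, +0.135974), ω = 1.1073.
R = I cosω + sinω [n̂]ₓ + (1−cosω) n̂n̂ᵀ gives
  R = [+0.468433, -0.016115, -0.883352; +0.227141, +0.968423, +0.102784; +0.853802, -0.248793, +0.457301]
β = atan2(√(R₁₃²+R₂₃²), R₃₃) = 1.095838; α = atan2(R₂₃, R₁₃) mod 2π = 3.025757; γ = atan2(R₃₂, −R₃₁) mod 2π = 3.425135
First d^3_{0,0}(β=1.0958), then the phase factors e^{-i(0)α} and e^{-i(0)γ}:
With c≡cos(β/2)=0.853610 and s≡sin(β/2)=0.520912, N=[6·6·6·6]^{1/2}=36.000000
Admissible k: 0..3 (factorial args all ≥0)
  k=0: (−1)^0·36.0000/(36)·0.8536^6·0.5209^0 = +0.386864
  k=1: (−1)^1·36.0000/(4)·0.8536^4·0.5209^2 = -1.296612
  k=2: (−1)^2·36.0000/(4)·0.8536^2·0.5209^4 = +0.482858
  k=3: (−1)^3·36.0000/(36)·0.8536^0·0.5209^6 = -0.019980
d^3_{0,0}(1.0958) = +0.386864 -1.296612 +0.482858 -0.019980 = -0.446870
Attach z-rotation phases: D = e^{-i(0)(3.0258)}·(-0.446870)·e^{-i(0)(3.4251)} = -0.446870+0.000000i

Re=-0.4469 Im=0.0000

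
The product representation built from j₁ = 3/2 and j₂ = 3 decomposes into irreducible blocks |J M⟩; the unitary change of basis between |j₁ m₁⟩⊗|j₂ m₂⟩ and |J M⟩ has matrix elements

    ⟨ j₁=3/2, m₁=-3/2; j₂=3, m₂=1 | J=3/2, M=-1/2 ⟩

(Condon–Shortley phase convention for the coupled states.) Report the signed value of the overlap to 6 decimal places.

−√(4/35) = -0.338062

√[4·3!0!3!/7! · 0!3!4!2!1!2!] = √(576/35)
  +(−1)^3/∏(3,0,0,1,0,2)! = -1/12  (running -1/12)
⟨..|..⟩ = √(576/35)·(-1/12) = -0.338062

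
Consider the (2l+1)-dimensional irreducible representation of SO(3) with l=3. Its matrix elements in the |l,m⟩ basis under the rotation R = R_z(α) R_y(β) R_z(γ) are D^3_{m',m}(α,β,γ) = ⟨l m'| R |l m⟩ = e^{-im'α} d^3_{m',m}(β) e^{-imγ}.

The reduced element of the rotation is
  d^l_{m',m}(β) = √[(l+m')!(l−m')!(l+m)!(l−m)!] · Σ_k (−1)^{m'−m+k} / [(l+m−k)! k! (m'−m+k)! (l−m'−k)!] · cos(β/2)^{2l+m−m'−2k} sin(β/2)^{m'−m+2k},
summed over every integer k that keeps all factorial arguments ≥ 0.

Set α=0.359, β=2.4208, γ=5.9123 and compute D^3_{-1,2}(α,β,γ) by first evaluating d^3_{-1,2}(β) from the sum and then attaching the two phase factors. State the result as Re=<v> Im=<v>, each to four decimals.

D^3_{-1,2}(0.3590,2.4208,5.9123) = e^{-i·-1·0.3590}·d^3_{-1,2}(2.4208)·e^{-i·2·5.9123}. Compute d first:
Half-angle: c=0.352645, s=0.935757. N=√(2·24·120·1)=75.894664
Admissible k: 3..4 (factorial args all ≥0)
  k=3: (−1)^0·75.8947/(12)·0.3526^3·0.9358^3 = +0.227265
  k=4: (−1)^1·75.8947/(24)·0.3526^1·0.9358^5 = -0.800117
d^3_{-1,2}(2.4208) = +0.227265 -0.800117 = -0.572852
Phases: e^{-i·(-1)·0.3590}=+0.936249+0.351338i, e^{-i·(2)·5.9123}=+0.737273+0.675594i ⇒ D=-0.259450-0.510730i

Re=-0.2594 Im=-0.5107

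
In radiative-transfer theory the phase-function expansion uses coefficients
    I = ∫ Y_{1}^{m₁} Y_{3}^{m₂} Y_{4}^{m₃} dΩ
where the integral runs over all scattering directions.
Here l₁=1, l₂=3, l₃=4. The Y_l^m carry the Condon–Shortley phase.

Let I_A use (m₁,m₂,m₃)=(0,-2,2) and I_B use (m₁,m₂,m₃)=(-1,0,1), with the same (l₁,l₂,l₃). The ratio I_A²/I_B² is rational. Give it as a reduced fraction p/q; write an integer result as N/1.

6/5

l's match ⇒ only the (l;m) 3-j factors differ between A and B.
A: triangle coeff Δ(1,3,4) = 1/252; Σ_t [0,0]: t=0:+1/120 = 1/120; (3j)²=1/21 [(1 3 4; 0 -2 2)], sign=+1
B: triangle coeff Δ(1,3,4) = 1/252; Σ_t [0,0]: t=0:+1/72 = 1/72; (3j)²=5/126 [(1 3 4; -1 0 1)], sign=-1
I_A²/I_B² = (1/21)/(5/126) = 6/5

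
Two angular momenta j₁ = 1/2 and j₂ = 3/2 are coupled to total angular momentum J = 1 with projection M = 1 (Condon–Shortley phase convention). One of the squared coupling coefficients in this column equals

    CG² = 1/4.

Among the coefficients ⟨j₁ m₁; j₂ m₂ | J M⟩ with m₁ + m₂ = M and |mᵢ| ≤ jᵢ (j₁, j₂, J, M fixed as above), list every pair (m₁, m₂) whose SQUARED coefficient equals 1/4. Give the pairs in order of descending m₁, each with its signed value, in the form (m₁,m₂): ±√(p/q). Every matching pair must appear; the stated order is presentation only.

Admissible pairs with m₁+m₂ = M = 1: (-1/2,3/2), (1/2,1/2)
  (m₁,m₂)=(1/2,1/2): CG² = 1/4, CG = +√(1/4)   ← matches the target
  (m₁,m₂)=(-1/2,3/2): CG² = 3/4, CG = −√(3/4)
Pairs with CG² = 1/4: (1/2,1/2): +√(1/4)

(1/2,1/2): +√(1/4)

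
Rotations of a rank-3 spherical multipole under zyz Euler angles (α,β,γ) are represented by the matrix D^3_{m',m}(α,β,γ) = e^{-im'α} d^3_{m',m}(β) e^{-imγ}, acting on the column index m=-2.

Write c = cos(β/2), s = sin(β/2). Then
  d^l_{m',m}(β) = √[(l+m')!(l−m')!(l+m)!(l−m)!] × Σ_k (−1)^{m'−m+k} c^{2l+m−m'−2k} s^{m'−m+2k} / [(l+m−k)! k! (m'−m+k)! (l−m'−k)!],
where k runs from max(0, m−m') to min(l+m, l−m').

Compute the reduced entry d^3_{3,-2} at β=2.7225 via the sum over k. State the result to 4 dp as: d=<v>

d^3_{3,-2}(β=2.7225) via the finite sum:
Half-angle: c=0.208016, s=0.978125. N=√(720·1·1·120)=293.938769
The bounds max(0,m−m')=0 and min(l+m,l−m')=0 give 1 term
  k=0: (−1)^5·293.9388/(120)·0.2080^1·0.9781^5 = -0.456190
d^3_{3,-2}(2.7225) = -0.456190

d=-0.4562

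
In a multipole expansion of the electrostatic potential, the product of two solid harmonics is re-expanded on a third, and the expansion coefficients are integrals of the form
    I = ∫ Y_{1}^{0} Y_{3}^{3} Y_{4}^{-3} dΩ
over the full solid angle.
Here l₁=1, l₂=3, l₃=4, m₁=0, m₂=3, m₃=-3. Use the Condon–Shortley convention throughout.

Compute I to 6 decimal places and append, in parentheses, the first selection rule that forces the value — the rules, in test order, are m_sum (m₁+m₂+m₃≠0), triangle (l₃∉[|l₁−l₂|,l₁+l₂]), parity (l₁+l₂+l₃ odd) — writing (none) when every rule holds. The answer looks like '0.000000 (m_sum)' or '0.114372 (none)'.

Rules hold: Σm=0, L=8 even, 2≤4≤4.
N = 3·7·9 = 189
Δ = 0!·2!·6!/9! = 1/252
Racah Σ t=0..0: t=0:+1/36 = 1/36
⇒ 3j(1 3 4; 0 0 0)² = 4/63, sgn +1
Racah Σ t=0..0: t=0:+1/720 = 1/720
⇒ 3j(1 3 4; 0 3 -3)² = 1/36, sgn -1
4πI² = N·(3j₀)²·(3jₘ)² = 1/3
I = -1·√(0.333333/4π) = -0.16286750
No selection rule forces the value: the integral is nonzero (none).

-0.162868 (none)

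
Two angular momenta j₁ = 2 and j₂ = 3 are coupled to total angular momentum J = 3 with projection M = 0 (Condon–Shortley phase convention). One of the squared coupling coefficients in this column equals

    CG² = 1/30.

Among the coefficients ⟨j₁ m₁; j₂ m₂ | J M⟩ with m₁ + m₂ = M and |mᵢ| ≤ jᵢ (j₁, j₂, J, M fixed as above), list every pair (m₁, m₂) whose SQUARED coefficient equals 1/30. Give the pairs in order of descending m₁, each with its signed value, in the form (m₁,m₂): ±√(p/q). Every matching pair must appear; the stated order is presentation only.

(1,-1): +√(1/30); (-1,1): +√(1/30)

Admissible pairs with m₁+m₂ = M = 0: (-2,2), (-1,1), (0,0), (1,-1), (2,-2)
  (m₁,m₂)=(2,-2): CG² = 1/3, CG = +√(1/3)
  (m₁,m₂)=(1,-1): CG² = 1/30, CG = +√(1/30)   ← matches the target
  (m₁,m₂)=(0,0): CG² = 4/15, CG = −√(4/15)
  (m₁,m₂)=(-1,1): CG² = 1/30, CG = +√(1/30)   ← matches the target
  (m₁,m₂)=(-2,2): CG² = 1/3, CG = +√(1/3)
Pairs with CG² = 1/30: (1,-1): +√(1/30); (-1,1): +√(1/30)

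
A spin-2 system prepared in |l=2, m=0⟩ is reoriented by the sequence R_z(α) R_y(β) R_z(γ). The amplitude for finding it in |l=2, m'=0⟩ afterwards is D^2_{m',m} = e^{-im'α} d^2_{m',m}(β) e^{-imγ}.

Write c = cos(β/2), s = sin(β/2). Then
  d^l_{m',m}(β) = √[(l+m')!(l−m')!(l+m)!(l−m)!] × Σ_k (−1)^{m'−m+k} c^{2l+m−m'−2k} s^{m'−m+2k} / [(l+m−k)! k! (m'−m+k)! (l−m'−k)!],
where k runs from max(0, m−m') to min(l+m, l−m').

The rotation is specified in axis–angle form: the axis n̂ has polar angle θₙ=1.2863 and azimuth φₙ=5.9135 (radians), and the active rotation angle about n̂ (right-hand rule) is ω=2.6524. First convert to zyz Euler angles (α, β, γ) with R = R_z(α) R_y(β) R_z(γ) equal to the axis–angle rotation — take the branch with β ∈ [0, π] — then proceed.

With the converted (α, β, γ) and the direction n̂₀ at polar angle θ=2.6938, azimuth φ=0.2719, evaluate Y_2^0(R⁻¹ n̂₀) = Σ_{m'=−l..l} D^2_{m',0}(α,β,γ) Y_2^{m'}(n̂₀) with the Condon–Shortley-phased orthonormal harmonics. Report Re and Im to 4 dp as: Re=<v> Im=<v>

Axis–angle → zyz. n̂ = (sinθₙcosφₙ, sinθₙsinφₙ, cosθₙ) = (+0.894960, -0.346798, +0.280674), ω = 2.6524.
R = I cosω + sinω [n̂]ₓ + (1−cosω) n̂n̂ᵀ gives
  R = [+0.625252, -0.716231, +0.309957; -0.452446, -0.656281, -0.603812; +0.635887, +0.237296, -0.734396]
β = atan2(√(R₁₃²+R₂₃²), R₃₃) = 2.395573; α = atan2(R₂₃, R₁₃) mod 2π = 5.186647; γ = atan2(R₃₂, −R₃₁) mod 2π = 2.784425
Need the full column D^2_{m',0} for m'=−2..2 at α=5.1866, β=2.3956, γ=2.7844.
cos(β/2)=0.364420, sin(β/2)=0.931235
d^2_{-2,0}: single k=2 term ⇒ +0.282097;  D = -0.164431-0.229218i
d^2_{-1,0}: k∈[1..2] ⇒ +0.110393 -0.720867 = -0.610474;  D = -0.278791+0.543097i
d^2_{0,0}: k∈[0..2] ⇒ +0.017636 -0.460662 +0.752033 = +0.309007;  D = +0.309007+0.000000i
d^2_{1,0}: k∈[0..1] ⇒ -0.110393 +0.720867 = +0.610474;  D = +0.278791+0.543097i
d^2_{2,0}: single k=0 term ⇒ +0.282097;  D = -0.164431+0.229218i
Y_2^{m'}(θ=2.6938,φ=0.2719) and Σ D·Y over m':
  (-0.1644-0.2292i)·(+0.0620-0.0375i)  (-0.2788+0.5431i)·(-0.2904+0.0810i)  (+0.3090+0.0000i)·(+0.4534+0.0000i)  (+0.2788+0.5431i)·(+0.2904+0.0810i)  (-0.1644+0.2292i)·(+0.0620+0.0375i)
Y_2^0(R⁻¹ n̂) = +0.176538-0.000000i

Re=0.1765 Im=0.0000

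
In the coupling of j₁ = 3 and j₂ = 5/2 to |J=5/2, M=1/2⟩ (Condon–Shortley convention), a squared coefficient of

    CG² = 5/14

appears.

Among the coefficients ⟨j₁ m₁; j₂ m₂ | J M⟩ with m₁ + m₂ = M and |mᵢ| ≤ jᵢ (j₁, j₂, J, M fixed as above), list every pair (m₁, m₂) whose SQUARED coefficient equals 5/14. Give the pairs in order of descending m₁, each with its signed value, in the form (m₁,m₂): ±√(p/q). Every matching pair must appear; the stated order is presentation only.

Admissible pairs with m₁+m₂ = M = 1/2: (-2,5/2), (-1,3/2), (0,1/2), (1,-1/2), (2,-3/2), (3,-5/2)
  (m₁,m₂)=(3,-5/2): CG² = 5/21, CG = +√(5/21)
  (m₁,m₂)=(2,-3/2): CG² = 1/14, CG = +√(1/14)
  (m₁,m₂)=(1,-1/2): CG² = 8/35, CG = −√(8/35)
  (m₁,m₂)=(0,1/2): CG² = 8/105, CG = +√(8/105)
  (m₁,m₂)=(-1,3/2): CG² = 1/35, CG = +√(1/35)
  (m₁,m₂)=(-2,5/2): CG² = 5/14, CG = −√(5/14)   ← matches the target
Pairs with CG² = 5/14: (-2,5/2): −√(5/14)

(-2,5/2): −√(5/14)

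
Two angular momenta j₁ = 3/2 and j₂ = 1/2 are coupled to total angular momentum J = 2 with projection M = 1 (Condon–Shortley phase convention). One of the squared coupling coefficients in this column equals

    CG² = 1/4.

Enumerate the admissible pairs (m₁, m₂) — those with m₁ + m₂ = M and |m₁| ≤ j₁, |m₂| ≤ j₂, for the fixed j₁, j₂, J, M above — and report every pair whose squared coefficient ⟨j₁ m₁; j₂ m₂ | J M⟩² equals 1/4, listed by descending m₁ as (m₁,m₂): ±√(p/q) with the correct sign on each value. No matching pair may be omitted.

Admissible pairs with m₁+m₂ = M = 1: (1/2,1/2), (3/2,-1/2)
  (m₁,m₂)=(3/2,-1/2): CG² = 1/4, CG = +√(1/4)   ← matches the target
  (m₁,m₂)=(1/2,1/2): CG² = 3/4, CG = +√(3/4)
Pairs with CG² = 1/4: (3/2,-1/2): +√(1/4)

(3/2,-1/2): +√(1/4)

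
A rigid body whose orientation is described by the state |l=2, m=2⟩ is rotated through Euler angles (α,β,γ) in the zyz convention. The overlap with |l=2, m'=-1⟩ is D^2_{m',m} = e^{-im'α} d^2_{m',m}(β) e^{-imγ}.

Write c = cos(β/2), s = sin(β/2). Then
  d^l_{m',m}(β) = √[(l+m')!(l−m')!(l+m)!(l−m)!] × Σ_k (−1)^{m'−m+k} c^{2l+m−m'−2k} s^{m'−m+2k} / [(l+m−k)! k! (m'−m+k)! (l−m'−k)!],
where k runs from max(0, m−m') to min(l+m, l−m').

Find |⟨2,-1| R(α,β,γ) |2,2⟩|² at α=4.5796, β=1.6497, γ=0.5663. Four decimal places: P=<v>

First d^2_{-1,2}(β=1.6497), then the phase factors e^{-i(-1)α} and e^{-i(2)γ}:
c=cos(1.649700/2)=0.678667, s=sin(1.649700/2)=0.734446; N=√[1·6·24·1]=12.000000
Admissible k: 3..3 (factorial args all ≥0)
  k=3: (−1)^0·12.0000/(6)·0.6787^1·0.7344^3 = +0.537733
d^2_{-1,2}(1.6497) = +0.537733
|D^2_{-1,2}|² = |d^2_{-1,2}(β)|² = (+0.537733)² = 0.289156 (the z-rotation phases have unit modulus)

P=0.2892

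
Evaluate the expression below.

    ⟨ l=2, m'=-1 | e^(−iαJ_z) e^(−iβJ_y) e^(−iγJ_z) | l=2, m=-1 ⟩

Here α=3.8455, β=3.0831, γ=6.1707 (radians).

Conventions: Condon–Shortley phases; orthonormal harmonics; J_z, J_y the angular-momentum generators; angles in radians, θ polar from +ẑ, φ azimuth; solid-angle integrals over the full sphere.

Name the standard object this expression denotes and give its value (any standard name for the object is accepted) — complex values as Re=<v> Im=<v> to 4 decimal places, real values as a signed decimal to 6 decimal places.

Wigner D-matrix element, Re=0.0021 Im=0.0014

This is a Wigner D-matrix element — the rotation-matrix element ⟨l m'| R(α,β,γ) |l m⟩ in the angular-momentum basis.
First d^2_{-1,-1}(β=3.0831), then the phase factors e^{-i(-1)α} and e^{-i(-1)γ}:
Half-angle: c=0.029242, s=0.999572. N=√(1·6·1·6)=6.000000
Admissible k: 0..1 (factorial args all ≥0)
  k=0: (−1)^0·6.0000/(6)·0.0292^4·0.9996^0 = +0.000001
  k=1: (−1)^1·6.0000/(2)·0.0292^2·0.9996^2 = -0.002563
d^2_{-1,-1}(3.0831) = +0.000001 -0.002563 = -0.002562
Phases: e^{-i·(-1)·3.8455}=-0.762319-0.647201i, e^{-i·(-1)·6.1707}=+0.993680-0.112248i ⇒ D=+0.002127+0.001429i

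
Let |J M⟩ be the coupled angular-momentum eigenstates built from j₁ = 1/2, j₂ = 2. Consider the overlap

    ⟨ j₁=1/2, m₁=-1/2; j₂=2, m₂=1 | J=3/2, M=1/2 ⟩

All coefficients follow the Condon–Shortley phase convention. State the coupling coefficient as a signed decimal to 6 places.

√[4·1!0!3!/5! · 0!1!3!1!2!1!] = √(12/5)
  +(−1)^1/∏(1,0,0,2,0,1)! = -1/2  (running -1/2)
⟨..|..⟩ = √(12/5)·(-1/2) = -0.774597

-0.774597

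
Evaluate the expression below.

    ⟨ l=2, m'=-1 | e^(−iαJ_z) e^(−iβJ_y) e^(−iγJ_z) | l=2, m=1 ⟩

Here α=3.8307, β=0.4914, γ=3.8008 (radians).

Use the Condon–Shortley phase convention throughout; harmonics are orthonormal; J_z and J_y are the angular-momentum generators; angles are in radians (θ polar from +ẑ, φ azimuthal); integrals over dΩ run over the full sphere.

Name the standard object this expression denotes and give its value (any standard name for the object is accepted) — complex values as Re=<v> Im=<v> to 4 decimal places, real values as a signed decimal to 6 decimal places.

Wigner D-matrix element, Re=0.1634 Im=0.0049

This is a Wigner D-matrix element — the rotation-matrix element ⟨l m'| R(α,β,γ) |l m⟩ in the angular-momentum basis.
D^2_{-1,1}(3.8307,0.4914,3.8008) = e^{-i·-1·3.8307}·d^2_{-1,1}(0.4914)·e^{-i·1·3.8008}. Compute d first:
c=cos(0.491400/2)=0.969967, s=sin(0.491400/2)=0.243235; N=√[1·6·6·1]=6.000000
The bounds max(0,m−m')=2 and min(l+m,l−m')=3 give 2 terms
  k=2: (−1)^0·6.0000/(2)·0.9700^2·0.2432^2 = +0.166989
  k=3: (−1)^1·6.0000/(6)·0.9700^0·0.2432^4 = -0.003500
d^2_{-1,1}(0.4914) = +0.166989 -0.003500 = +0.163489
D = (-0.771814-0.635848i)·(+0.163489)·(-0.790478+0.612490i) = +0.163416+0.004888i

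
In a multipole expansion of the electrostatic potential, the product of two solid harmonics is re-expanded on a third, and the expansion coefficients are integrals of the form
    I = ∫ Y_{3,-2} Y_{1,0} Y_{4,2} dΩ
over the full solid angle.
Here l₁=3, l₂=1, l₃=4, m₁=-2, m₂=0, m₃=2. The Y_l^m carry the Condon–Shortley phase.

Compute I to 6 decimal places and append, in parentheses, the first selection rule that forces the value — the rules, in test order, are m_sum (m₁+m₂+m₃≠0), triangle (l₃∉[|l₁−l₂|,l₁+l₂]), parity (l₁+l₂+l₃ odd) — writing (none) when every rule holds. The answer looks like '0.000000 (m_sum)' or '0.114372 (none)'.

0.213244 (none)

Checks pass: Σm=0; 8 even; l₃=4∈[2,4].
(2·3+1)(2·1+1)(2·4+1) = 189
Δ: 0! 6! 2! / 9! → 1/252
sum: t=0:+1/36 = 1/36
3j²(3 1 4; 0 0 0) = Δ·Π!·Σ² = 4/63  (sign +1)
sum: t=0:+1/120 = 1/120
3j²(3 1 4; -2 0 2) = Δ·Π!·Σ² = 1/21  (sign +1)
combine: 4πI² = 189·4/63·1/21 = 4/7
take √, sign +1: I = 0.21324362
No selection rule forces the value: the integral is nonzero (none).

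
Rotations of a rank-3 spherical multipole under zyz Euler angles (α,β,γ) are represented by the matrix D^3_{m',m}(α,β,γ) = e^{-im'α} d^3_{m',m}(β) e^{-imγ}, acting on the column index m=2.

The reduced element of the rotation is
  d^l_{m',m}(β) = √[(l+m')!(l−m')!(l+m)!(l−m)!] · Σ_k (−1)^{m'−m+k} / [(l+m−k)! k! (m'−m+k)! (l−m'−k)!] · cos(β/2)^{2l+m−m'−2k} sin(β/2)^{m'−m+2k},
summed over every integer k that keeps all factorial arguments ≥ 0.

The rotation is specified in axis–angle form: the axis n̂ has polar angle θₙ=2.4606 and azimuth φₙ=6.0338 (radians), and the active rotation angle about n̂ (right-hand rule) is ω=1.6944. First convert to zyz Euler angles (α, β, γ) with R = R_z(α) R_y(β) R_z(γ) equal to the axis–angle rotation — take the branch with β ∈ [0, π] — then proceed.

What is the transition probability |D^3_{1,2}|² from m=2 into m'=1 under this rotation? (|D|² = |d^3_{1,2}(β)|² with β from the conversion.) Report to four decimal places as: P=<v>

Axis–angle → zyz. n̂ = (sinθₙcosφₙ, sinθₙsinφₙ, cosθₙ) = (+0.610089, -0.155382, -0.776948), ω = 1.6944.
R = I cosω + sinω [n̂]ₓ + (1−cosω) n̂n̂ᵀ gives
  R = [+0.294808, +0.664537, -0.686643; -0.877505, -0.096169, -0.469827; -0.378251, +0.741042, +0.554783]
β = atan2(√(R₁₃²+R₂₃²), R₃₃) = 0.982695; α = atan2(R₂₃, R₁₃) mod 2π = 3.741661; γ = atan2(R₃₂, −R₃₁) mod 2π = 1.098839
D^3_{1,2}(3.7417,0.9827,1.0988) = e^{-i·1·3.7417}·d^3_{1,2}(0.9827)·e^{-i·2·1.0988}. Compute d first:
Half-angle: c=0.881698, s=0.471814. N=√(24·2·120·1)=75.894664
The bounds max(0,m−m')=1 and min(l+m,l−m')=2 give 2 terms
  k=1: (−1)^0·75.8947/(24)·0.8817^5·0.4718^1 = +0.795006
  k=2: (−1)^1·75.8947/(12)·0.8817^3·0.4718^3 = -0.455305
d^3_{1,2}(0.9827) = +0.795006 -0.455305 = +0.339700
|D^3_{1,2}|² = |d^3_{1,2}(β)|² = (+0.339700)² = 0.115396 (the z-rotation phases have unit modulus)

P=0.1154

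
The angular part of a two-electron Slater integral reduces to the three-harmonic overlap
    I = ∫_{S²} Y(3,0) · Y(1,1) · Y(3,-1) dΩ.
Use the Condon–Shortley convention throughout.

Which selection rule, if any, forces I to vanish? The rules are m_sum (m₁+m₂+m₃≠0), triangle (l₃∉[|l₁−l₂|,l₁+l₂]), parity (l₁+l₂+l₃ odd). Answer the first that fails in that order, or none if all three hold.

Σmᵢ = 0  ✓
l₃∈[|l₁−l₂|,l₁+l₂]=[2,4], have l₃=3  ✓
Σlᵢ = 7 ⇒ odd  ✗

parity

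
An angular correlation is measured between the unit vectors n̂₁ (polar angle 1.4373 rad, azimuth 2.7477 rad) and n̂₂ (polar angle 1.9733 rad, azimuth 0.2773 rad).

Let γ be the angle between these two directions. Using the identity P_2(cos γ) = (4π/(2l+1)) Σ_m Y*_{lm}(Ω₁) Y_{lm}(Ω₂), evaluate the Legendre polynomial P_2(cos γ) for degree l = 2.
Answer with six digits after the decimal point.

0.380656

Expand P_2 via completeness: Σ_{m} conj(Y_{2,m}) at Ω₁ times Y_{2,m} at Ω₂ —
  [-2]  conj(Y_{2,-2})(Ω₁) = 0.26766 - 0.26894j ; Y_{2,-2}(Ω₂) = 0.27799 - 0.17220j ; Δ = 0.02809 - 0.12085j
  [-1]  conj(Y_{2,-1})(Ω₁) = -0.09411 + 0.03911j ; Y_{2,-1}(Ω₂) = -0.26780 + 0.07623j ; Δ = 0.02222 - 0.01765j
  [+0]  conj(Y_{2,0})(Ω₁) = -0.29863 + 0.00000j ; Y_{2,0}(Ω₂) = -0.17020 + 0.00000j ; Δ = 0.05083 + 0.00000j
  [+1]  conj(Y_{2,1})(Ω₁) = 0.09411 + 0.03911j ; Y_{2,1}(Ω₂) = 0.26780 + 0.07623j ; Δ = 0.02222 + 0.01765j
  [+2]  conj(Y_{2,2})(Ω₁) = 0.26766 + 0.26894j ; Y_{2,2}(Ω₂) = 0.27799 + 0.17220j ; Δ = 0.02809 + 0.12085j
Σ over m = 0.15146 + 0.00000j; ×(4π/5) → 0.38066 + 0.00000j. Real part: 0.380656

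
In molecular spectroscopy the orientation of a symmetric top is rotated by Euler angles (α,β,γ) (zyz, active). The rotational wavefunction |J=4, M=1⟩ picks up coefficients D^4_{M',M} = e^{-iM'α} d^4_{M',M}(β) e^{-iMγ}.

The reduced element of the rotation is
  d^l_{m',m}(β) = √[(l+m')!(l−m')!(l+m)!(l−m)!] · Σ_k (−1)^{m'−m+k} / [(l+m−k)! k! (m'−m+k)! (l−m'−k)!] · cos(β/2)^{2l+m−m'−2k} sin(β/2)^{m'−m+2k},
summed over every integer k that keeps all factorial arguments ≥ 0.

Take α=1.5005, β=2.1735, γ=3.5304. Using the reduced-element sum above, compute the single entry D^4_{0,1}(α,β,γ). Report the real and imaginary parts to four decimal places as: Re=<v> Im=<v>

Split into d^4_{0,1}(β=2.1735) × two z-phases.
With c≡cos(β/2)=0.465364 and s≡sin(β/2)=0.885119, N=[24·24·120·6]^{1/2}=643.987578
The bounds max(0,m−m')=1 and min(l+m,l−m')=4 give 4 terms
  k=1: (−1)^0·643.9876/(144)·0.4654^7·0.8851^1 = +0.018710
  k=2: (−1)^1·643.9876/(24)·0.4654^5·0.8851^3 = -0.406104
  k=3: (−1)^2·643.9876/(24)·0.4654^3·0.8851^5 = +1.469111
  k=4: (−1)^3·643.9876/(144)·0.4654^1·0.8851^7 = -0.885769
d^4_{0,1}(2.1735) = +0.018710 -0.406104 +1.469111 -0.885769 = +0.195948
D = (+1.000000+0.000000i)·(+0.195948)·(-0.925362+0.379085i) = -0.181322+0.074281i

Re=-0.1813 Im=0.0743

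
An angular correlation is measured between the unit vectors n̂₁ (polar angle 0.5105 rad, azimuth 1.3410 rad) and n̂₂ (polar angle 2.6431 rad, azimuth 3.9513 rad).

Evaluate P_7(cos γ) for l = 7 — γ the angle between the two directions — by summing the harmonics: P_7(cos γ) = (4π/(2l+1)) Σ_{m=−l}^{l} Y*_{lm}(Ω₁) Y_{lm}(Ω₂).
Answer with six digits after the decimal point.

-0.276306

Addition theorem: P_7(cos γ) = (4π/15) Σ_m Y*_{lm}(Ω₁) Y_{lm}(Ω₂), m = −7…7:
  m=-7: (-0.00332 + 0.00013j) × (-0.00233 - 0.00165j) = 0.00001 + 0.00001j  (running Σ = 0.00001 + 0.00001j)
  m=-6: (-0.00424 + 0.02181j) × (-0.00285 - 0.01942j) = 0.00044 + 0.00002j  (running Σ = 0.00044 + 0.00003j)
  m=-5: (0.08294 + 0.03722j) × (0.05099 - 0.06518j) = 0.00666 - 0.00351j  (running Σ = 0.00710 - 0.00348j)
  m=-4: (0.15264 - 0.20012j) × (0.23558 - 0.02298j) = 0.03136 - 0.05065j  (running Σ = 0.03846 - 0.05413j)
  m=-3: (-0.29246 - 0.35479j) × (0.34021 + 0.29389j) = 0.00477 - 0.20666j  (running Σ = 0.04323 - 0.26079j)
  m=-2: (-0.41278 + 0.20430j) × (0.02327 + 0.47818j) = -0.10730 - 0.19263j  (running Σ = -0.06407 - 0.45342j)
  m=-1: (0.00119 + 0.00510j) × (-0.03182 + 0.03341j) = -0.00021 - 0.00012j  (running Σ = -0.06428 - 0.45355j)
  m=0: (-0.44978 + 0.00000j) × (0.44747 + 0.00000j) = -0.20126 + 0.00000j  (running Σ = -0.26554 - 0.45355j)
  m=1: (-0.00119 + 0.00510j) × (0.03182 + 0.03341j) = -0.00021 + 0.00012j  (running Σ = -0.26575 - 0.45342j)
  m=2: (-0.41278 - 0.20430j) × (0.02327 - 0.47818j) = -0.10730 + 0.19263j  (running Σ = -0.37305 - 0.26079j)
  m=3: (0.29246 - 0.35479j) × (-0.34021 + 0.29389j) = 0.00477 + 0.20666j  (running Σ = -0.36828 - 0.05413j)
  m=4: (0.15264 + 0.20012j) × (0.23558 + 0.02298j) = 0.03136 + 0.05065j  (running Σ = -0.33691 - 0.00348j)
  m=5: (-0.08294 + 0.03722j) × (-0.05099 - 0.06518j) = 0.00666 + 0.00351j  (running Σ = -0.33026 + 0.00003j)
  m=6: (-0.00424 - 0.02181j) × (-0.00285 + 0.01942j) = 0.00044 - 0.00002j  (running Σ = -0.32982 + 0.00001j)
  m=7: (0.00332 + 0.00013j) × (0.00233 - 0.00165j) = 0.00001 - 0.00001j  (running Σ = -0.32982 + 0.00000j)
Σ over m = -0.32982 + 0.00000j; ×(4π/15) → -0.27631 + 0.00000j. Real part: -0.276306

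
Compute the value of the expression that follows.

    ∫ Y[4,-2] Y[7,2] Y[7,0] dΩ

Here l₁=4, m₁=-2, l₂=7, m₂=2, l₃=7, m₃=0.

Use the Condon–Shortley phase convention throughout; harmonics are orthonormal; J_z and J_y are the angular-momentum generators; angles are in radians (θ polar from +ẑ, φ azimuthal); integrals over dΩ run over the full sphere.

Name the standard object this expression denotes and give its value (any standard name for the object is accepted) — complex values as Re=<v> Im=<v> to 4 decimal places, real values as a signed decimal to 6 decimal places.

This is a Gaunt coefficient — the integral of a triple product of spherical harmonics over the sphere.
Rules hold: Σm=0, L=18 even, 3≤7≤11.
N = 9·15·15 = 2025
Δ = 4!·4!·10!/19! = 1/58198140
Racah Σ t=0..4: t=0:+1/17418240 t=1:−1/622080 t=2:+1/230400 t=3:−1/622080 t=4:+1/17418240 = 1/806400
⇒ 3j(4 7 7; 0 0 0)² = 2268/230945, sgn -1
Racah Σ t=2..4: t=2:+1/2903040 t=3:−1/622080 t=4:+1/1382400 = -47/87091200
⇒ 3j(4 7 7; -2 2 0)² = 2209/277134, sgn +1
4πI² = N·(3j₀)²·(3jₘ)² = 338175810/2133423721
I = -1·√(0.158513/4π) = -0.11231242

Gaunt coefficient, -0.112312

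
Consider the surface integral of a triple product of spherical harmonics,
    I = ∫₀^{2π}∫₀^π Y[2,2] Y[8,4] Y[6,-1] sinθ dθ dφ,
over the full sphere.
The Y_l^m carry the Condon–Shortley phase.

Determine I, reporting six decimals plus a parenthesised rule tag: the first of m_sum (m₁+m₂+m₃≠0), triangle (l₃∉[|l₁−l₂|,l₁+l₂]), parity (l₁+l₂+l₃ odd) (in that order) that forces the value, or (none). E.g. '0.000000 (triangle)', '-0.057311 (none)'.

Σmᵢ = 5 ≠ 0, so the φ-integral vanishes; I = 0

0.000000 (m_sum)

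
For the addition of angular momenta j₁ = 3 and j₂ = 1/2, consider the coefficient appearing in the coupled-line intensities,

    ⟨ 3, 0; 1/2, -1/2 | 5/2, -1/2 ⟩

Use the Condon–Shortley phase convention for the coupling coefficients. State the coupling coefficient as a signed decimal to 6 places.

triangle: 1!*5!*0!/7! = 120/5040
(j±m)!: 3!*3!*0!*1!*2!*3! = 432
prefactor² = (2J+1)*Δ*N² = 432/7
  k=0: +1/(0!*1!*3!*0!*2!*0!) = 1/12
Σ = 1/12  ⇒  CG² = 432/7*(1/12)² = 3/7
CG = +√(3/7) = +0.654654

+0.654654  (= +√(3/7))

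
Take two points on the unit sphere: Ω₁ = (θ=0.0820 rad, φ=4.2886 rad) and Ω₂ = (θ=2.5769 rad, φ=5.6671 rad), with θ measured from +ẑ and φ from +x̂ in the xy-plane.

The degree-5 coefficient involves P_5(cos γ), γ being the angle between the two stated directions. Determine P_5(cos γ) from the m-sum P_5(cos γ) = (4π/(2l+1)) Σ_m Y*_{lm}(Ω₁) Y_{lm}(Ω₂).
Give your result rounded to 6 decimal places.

Term-by-term m-sum for l=5 (normalisation 4π/11 = 1.142397):
  [-5]  conj(Y_{5,-5})(Ω₁) = -0.00000 + 0.00000j ; Y_{5,-5}(Ω₂) = -0.02033 + 0.00125j ; Δ = 0.00000 - 0.00000j
  [-4]  conj(Y_{5,-4})(Ω₁) = -0.00001 - 0.00007j ; Y_{5,-4}(Ω₂) = 0.07925 - 0.06373j ; Δ = -0.00000 - 0.00000j
  [-3]  conj(Y_{5,-3})(Ω₁) = 0.00144 + 0.00045j ; Y_{5,-3}(Ω₂) = -0.07875 + 0.27651j ; Δ = -0.00024 + 0.00036j
  [-2]  conj(Y_{5,-2})(Ω₁) = -0.01485 + 0.01682j ; Y_{5,-2}(Ω₂) = -0.15538 - 0.44119j ; Δ = 0.00973 + 0.00394j
  [-1]  conj(Y_{5,-1})(Ω₁) = -0.08429 - 0.18683j ; Y_{5,-1}(Ω₂) = 0.23829 + 0.16871j ; Δ = 0.01144 - 0.05874j
  [+0]  conj(Y_{5,0})(Ω₁) = 0.88900 + 0.00000j ; Y_{5,0}(Ω₂) = 0.28361 + 0.00000j ; Δ = 0.25212 + 0.00000j
  [+1]  conj(Y_{5,1})(Ω₁) = 0.08429 - 0.18683j ; Y_{5,1}(Ω₂) = -0.23829 + 0.16871j ; Δ = 0.01144 + 0.05874j
  [+2]  conj(Y_{5,2})(Ω₁) = -0.01485 - 0.01682j ; Y_{5,2}(Ω₂) = -0.15538 + 0.44119j ; Δ = 0.00973 - 0.00394j
  [+3]  conj(Y_{5,3})(Ω₁) = -0.00144 + 0.00045j ; Y_{5,3}(Ω₂) = 0.07875 + 0.27651j ; Δ = -0.00024 - 0.00036j
  [+4]  conj(Y_{5,4})(Ω₁) = -0.00001 + 0.00007j ; Y_{5,4}(Ω₂) = 0.07925 + 0.06373j ; Δ = -0.00000 + 0.00000j
  [+5]  conj(Y_{5,5})(Ω₁) = 0.00000 + 0.00000j ; Y_{5,5}(Ω₂) = 0.02033 + 0.00125j ; Δ = 0.00000 + 0.00000j
Σ over m = 0.29397 - 0.00000j; ×(4π/11) → 0.33583 - 0.00000j. Real part: 0.335833

0.335833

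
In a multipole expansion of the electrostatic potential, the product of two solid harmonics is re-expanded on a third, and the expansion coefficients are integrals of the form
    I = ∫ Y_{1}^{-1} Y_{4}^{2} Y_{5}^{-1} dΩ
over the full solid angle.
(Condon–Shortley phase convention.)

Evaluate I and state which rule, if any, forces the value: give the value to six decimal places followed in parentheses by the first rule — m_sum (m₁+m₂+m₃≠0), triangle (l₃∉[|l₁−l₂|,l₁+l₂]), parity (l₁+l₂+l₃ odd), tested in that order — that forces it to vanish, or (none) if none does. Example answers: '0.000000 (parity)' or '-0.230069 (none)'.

Checks pass: Σm=0; 10 even; l₃=5∈[3,5].
(2·1+1)(2·4+1)(2·5+1) = 297
Δ: 0! 2! 8! / 11! → 1/495
sum: t=0:+1/576 = 1/576
3j²(1 4 5; 0 0 0) = Δ·Π!·Σ² = 5/99  (sign -1)
sum: t=0:+1/2880 = 1/2880
3j²(1 4 5; -1 2 -1) = Δ·Π!·Σ² = 2/165  (sign +1)
combine: 4πI² = 297·5/99·2/165 = 2/11
take √, sign -1: I = -0.12028562
No selection rule forces the value: the integral is nonzero (none).

-0.120286 (none)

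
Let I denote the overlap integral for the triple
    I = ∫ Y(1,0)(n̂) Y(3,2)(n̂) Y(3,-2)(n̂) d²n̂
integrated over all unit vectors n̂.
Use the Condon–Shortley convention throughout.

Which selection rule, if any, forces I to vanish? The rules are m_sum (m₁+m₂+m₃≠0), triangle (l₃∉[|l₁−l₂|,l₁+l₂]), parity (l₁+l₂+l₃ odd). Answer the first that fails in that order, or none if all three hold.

parity

azimuthal sum: 0 + 2 − 2 = 0  ✓
2 ≤ 3 ≤ 4 (triangle on l)  ✓
L = 1 + 3 + 3 = 7 (odd)  ✗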